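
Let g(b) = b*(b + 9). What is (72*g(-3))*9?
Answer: -11664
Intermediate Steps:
g(b) = b*(9 + b)
(72*g(-3))*9 = (72*(-3*(9 - 3)))*9 = (72*(-3*6))*9 = (72*(-18))*9 = -1296*9 = -11664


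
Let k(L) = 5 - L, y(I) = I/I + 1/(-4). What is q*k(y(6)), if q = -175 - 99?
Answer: -2329/2 ≈ -1164.5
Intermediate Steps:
y(I) = ¾ (y(I) = 1 + 1*(-¼) = 1 - ¼ = ¾)
q = -274
q*k(y(6)) = -274*(5 - 1*¾) = -274*(5 - ¾) = -274*17/4 = -2329/2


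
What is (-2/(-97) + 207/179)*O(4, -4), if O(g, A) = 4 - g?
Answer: 0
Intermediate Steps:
(-2/(-97) + 207/179)*O(4, -4) = (-2/(-97) + 207/179)*(4 - 1*4) = (-2*(-1/97) + 207*(1/179))*(4 - 4) = (2/97 + 207/179)*0 = (20437/17363)*0 = 0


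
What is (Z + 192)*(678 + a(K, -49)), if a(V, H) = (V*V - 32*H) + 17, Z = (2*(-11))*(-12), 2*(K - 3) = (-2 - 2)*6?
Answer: 1068864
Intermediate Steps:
K = -9 (K = 3 + ((-2 - 2)*6)/2 = 3 + (-4*6)/2 = 3 + (1/2)*(-24) = 3 - 12 = -9)
Z = 264 (Z = -22*(-12) = 264)
a(V, H) = 17 + V**2 - 32*H (a(V, H) = (V**2 - 32*H) + 17 = 17 + V**2 - 32*H)
(Z + 192)*(678 + a(K, -49)) = (264 + 192)*(678 + (17 + (-9)**2 - 32*(-49))) = 456*(678 + (17 + 81 + 1568)) = 456*(678 + 1666) = 456*2344 = 1068864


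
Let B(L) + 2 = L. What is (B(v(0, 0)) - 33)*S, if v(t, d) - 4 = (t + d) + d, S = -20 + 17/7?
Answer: 3813/7 ≈ 544.71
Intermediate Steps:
S = -123/7 (S = -20 + 17*(1/7) = -20 + 17/7 = -123/7 ≈ -17.571)
v(t, d) = 4 + t + 2*d (v(t, d) = 4 + ((t + d) + d) = 4 + ((d + t) + d) = 4 + (t + 2*d) = 4 + t + 2*d)
B(L) = -2 + L
(B(v(0, 0)) - 33)*S = ((-2 + (4 + 0 + 2*0)) - 33)*(-123/7) = ((-2 + (4 + 0 + 0)) - 33)*(-123/7) = ((-2 + 4) - 33)*(-123/7) = (2 - 33)*(-123/7) = -31*(-123/7) = 3813/7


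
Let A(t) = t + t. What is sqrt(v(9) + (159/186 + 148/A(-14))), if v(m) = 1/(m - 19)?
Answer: 2*I*sqrt(1333465)/1085 ≈ 2.1286*I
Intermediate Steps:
A(t) = 2*t
v(m) = 1/(-19 + m)
sqrt(v(9) + (159/186 + 148/A(-14))) = sqrt(1/(-19 + 9) + (159/186 + 148/((2*(-14))))) = sqrt(1/(-10) + (159*(1/186) + 148/(-28))) = sqrt(-1/10 + (53/62 + 148*(-1/28))) = sqrt(-1/10 + (53/62 - 37/7)) = sqrt(-1/10 - 1923/434) = sqrt(-4916/1085) = 2*I*sqrt(1333465)/1085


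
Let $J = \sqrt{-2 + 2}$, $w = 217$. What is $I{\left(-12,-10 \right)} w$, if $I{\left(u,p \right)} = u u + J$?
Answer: $31248$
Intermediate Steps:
$J = 0$ ($J = \sqrt{0} = 0$)
$I{\left(u,p \right)} = u^{2}$ ($I{\left(u,p \right)} = u u + 0 = u^{2} + 0 = u^{2}$)
$I{\left(-12,-10 \right)} w = \left(-12\right)^{2} \cdot 217 = 144 \cdot 217 = 31248$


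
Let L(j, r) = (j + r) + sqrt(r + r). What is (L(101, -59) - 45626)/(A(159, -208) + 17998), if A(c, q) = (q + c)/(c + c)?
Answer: -14495712/5723315 + 318*I*sqrt(118)/5723315 ≈ -2.5327 + 0.00060356*I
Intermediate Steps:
A(c, q) = (c + q)/(2*c) (A(c, q) = (c + q)/((2*c)) = (c + q)*(1/(2*c)) = (c + q)/(2*c))
L(j, r) = j + r + sqrt(2)*sqrt(r) (L(j, r) = (j + r) + sqrt(2*r) = (j + r) + sqrt(2)*sqrt(r) = j + r + sqrt(2)*sqrt(r))
(L(101, -59) - 45626)/(A(159, -208) + 17998) = ((101 - 59 + sqrt(2)*sqrt(-59)) - 45626)/((1/2)*(159 - 208)/159 + 17998) = ((101 - 59 + sqrt(2)*(I*sqrt(59))) - 45626)/((1/2)*(1/159)*(-49) + 17998) = ((101 - 59 + I*sqrt(118)) - 45626)/(-49/318 + 17998) = ((42 + I*sqrt(118)) - 45626)/(5723315/318) = (-45584 + I*sqrt(118))*(318/5723315) = -14495712/5723315 + 318*I*sqrt(118)/5723315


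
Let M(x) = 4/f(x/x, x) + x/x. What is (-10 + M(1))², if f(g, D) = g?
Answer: 25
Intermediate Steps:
M(x) = 5 (M(x) = 4/((x/x)) + x/x = 4/1 + 1 = 4*1 + 1 = 4 + 1 = 5)
(-10 + M(1))² = (-10 + 5)² = (-5)² = 25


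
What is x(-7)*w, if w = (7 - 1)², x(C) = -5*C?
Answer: 1260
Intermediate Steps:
w = 36 (w = 6² = 36)
x(-7)*w = -5*(-7)*36 = 35*36 = 1260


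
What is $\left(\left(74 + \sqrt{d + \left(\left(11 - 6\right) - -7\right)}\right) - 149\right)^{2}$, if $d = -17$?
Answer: $\left(75 - i \sqrt{5}\right)^{2} \approx 5620.0 - 335.41 i$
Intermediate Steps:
$\left(\left(74 + \sqrt{d + \left(\left(11 - 6\right) - -7\right)}\right) - 149\right)^{2} = \left(\left(74 + \sqrt{-17 + \left(\left(11 - 6\right) - -7\right)}\right) - 149\right)^{2} = \left(\left(74 + \sqrt{-17 + \left(5 + 7\right)}\right) - 149\right)^{2} = \left(\left(74 + \sqrt{-17 + 12}\right) - 149\right)^{2} = \left(\left(74 + \sqrt{-5}\right) - 149\right)^{2} = \left(\left(74 + i \sqrt{5}\right) - 149\right)^{2} = \left(-75 + i \sqrt{5}\right)^{2}$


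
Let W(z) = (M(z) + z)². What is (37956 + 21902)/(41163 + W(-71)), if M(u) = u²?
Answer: 59858/24742063 ≈ 0.0024193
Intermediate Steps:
W(z) = (z + z²)² (W(z) = (z² + z)² = (z + z²)²)
(37956 + 21902)/(41163 + W(-71)) = (37956 + 21902)/(41163 + (-71)²*(1 - 71)²) = 59858/(41163 + 5041*(-70)²) = 59858/(41163 + 5041*4900) = 59858/(41163 + 24700900) = 59858/24742063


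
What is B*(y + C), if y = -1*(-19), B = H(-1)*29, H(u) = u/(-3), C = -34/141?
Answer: 76705/423 ≈ 181.34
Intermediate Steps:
C = -34/141 (C = -34*1/141 = -34/141 ≈ -0.24113)
H(u) = -u/3 (H(u) = u*(-1/3) = -u/3)
B = 29/3 (B = -1/3*(-1)*29 = (1/3)*29 = 29/3 ≈ 9.6667)
y = 19
B*(y + C) = 29*(19 - 34/141)/3 = (29/3)*(2645/141) = 76705/423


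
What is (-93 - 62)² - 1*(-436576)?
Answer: 460601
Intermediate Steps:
(-93 - 62)² - 1*(-436576) = (-155)² + 436576 = 24025 + 436576 = 460601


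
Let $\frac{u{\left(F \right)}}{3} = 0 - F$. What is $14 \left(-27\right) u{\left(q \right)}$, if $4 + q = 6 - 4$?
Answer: $-2268$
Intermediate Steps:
$q = -2$ ($q = -4 + \left(6 - 4\right) = -4 + 2 = -2$)
$u{\left(F \right)} = - 3 F$ ($u{\left(F \right)} = 3 \left(0 - F\right) = 3 \left(- F\right) = - 3 F$)
$14 \left(-27\right) u{\left(q \right)} = 14 \left(-27\right) \left(\left(-3\right) \left(-2\right)\right) = \left(-378\right) 6 = -2268$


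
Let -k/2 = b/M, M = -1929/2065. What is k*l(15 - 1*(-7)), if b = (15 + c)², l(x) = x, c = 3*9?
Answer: 53425680/643 ≈ 83088.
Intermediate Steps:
c = 27
b = 1764 (b = (15 + 27)² = 42² = 1764)
M = -1929/2065 (M = -1929*1/2065 = -1929/2065 ≈ -0.93414)
k = 2428440/643 (k = -3528/(-1929/2065) = -3528*(-2065)/1929 = -2*(-1214220/643) = 2428440/643 ≈ 3776.7)
k*l(15 - 1*(-7)) = 2428440*(15 - 1*(-7))/643 = 2428440*(15 + 7)/643 = (2428440/643)*22 = 53425680/643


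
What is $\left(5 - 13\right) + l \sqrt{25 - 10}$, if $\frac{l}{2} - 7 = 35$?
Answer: $-8 + 84 \sqrt{15} \approx 317.33$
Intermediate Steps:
$l = 84$ ($l = 14 + 2 \cdot 35 = 14 + 70 = 84$)
$\left(5 - 13\right) + l \sqrt{25 - 10} = \left(5 - 13\right) + 84 \sqrt{25 - 10} = \left(5 - 13\right) + 84 \sqrt{15} = -8 + 84 \sqrt{15}$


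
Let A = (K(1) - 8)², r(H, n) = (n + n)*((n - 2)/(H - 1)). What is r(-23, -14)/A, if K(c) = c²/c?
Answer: -8/21 ≈ -0.38095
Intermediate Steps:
K(c) = c
r(H, n) = 2*n*(-2 + n)/(-1 + H) (r(H, n) = (2*n)*((-2 + n)/(-1 + H)) = 2*n*(-2 + n)/(-1 + H))
A = 49 (A = (1 - 8)² = (-7)² = 49)
r(-23, -14)/A = (2*(-14)*(-2 - 14)/(-1 - 23))/49 = (2*(-14)*(-16)/(-24))*(1/49) = (2*(-14)*(-1/24)*(-16))*(1/49) = -56/3*1/49 = -8/21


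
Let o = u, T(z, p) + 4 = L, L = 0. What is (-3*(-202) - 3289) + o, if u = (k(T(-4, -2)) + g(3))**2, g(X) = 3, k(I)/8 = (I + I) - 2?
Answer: 3246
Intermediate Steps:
T(z, p) = -4 (T(z, p) = -4 + 0 = -4)
k(I) = -16 + 16*I (k(I) = 8*((I + I) - 2) = 8*(2*I - 2) = 8*(-2 + 2*I) = -16 + 16*I)
u = 5929 (u = ((-16 + 16*(-4)) + 3)**2 = ((-16 - 64) + 3)**2 = (-80 + 3)**2 = (-77)**2 = 5929)
o = 5929
(-3*(-202) - 3289) + o = (-3*(-202) - 3289) + 5929 = (606 - 3289) + 5929 = -2683 + 5929 = 3246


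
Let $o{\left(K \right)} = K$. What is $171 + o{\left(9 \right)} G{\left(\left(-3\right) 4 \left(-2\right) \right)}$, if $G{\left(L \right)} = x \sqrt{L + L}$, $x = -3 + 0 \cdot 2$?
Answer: $171 - 108 \sqrt{3} \approx -16.061$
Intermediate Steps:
$x = -3$ ($x = -3 + 0 = -3$)
$G{\left(L \right)} = - 3 \sqrt{2} \sqrt{L}$ ($G{\left(L \right)} = - 3 \sqrt{L + L} = - 3 \sqrt{2 L} = - 3 \sqrt{2} \sqrt{L}$)
$171 + o{\left(9 \right)} G{\left(\left(-3\right) 4 \left(-2\right) \right)} = 171 + 9 \left(- 3 \sqrt{2} \sqrt{\left(-3\right) 4 \left(-2\right)}\right) = 171 + 9 \left(- 3 \sqrt{2} \sqrt{\left(-12\right) \left(-2\right)}\right) = 171 + 9 \left(- 3 \sqrt{2} \sqrt{24}\right) = 171 + 9 \left(- 3 \sqrt{2} \cdot 2 \sqrt{6}\right) = 171 + 9 \left(- 12 \sqrt{3}\right) = 171 - 108 \sqrt{3}$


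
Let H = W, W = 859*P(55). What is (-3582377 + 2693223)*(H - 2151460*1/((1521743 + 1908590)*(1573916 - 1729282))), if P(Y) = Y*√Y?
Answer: -956489632420/266478558439 - 42008080730*√55 ≈ -3.1154e+11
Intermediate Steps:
P(Y) = Y^(3/2)
W = 47245*√55 (W = 859*55^(3/2) = 859*(55*√55) = 47245*√55 ≈ 3.5038e+5)
H = 47245*√55 ≈ 3.5038e+5
(-3582377 + 2693223)*(H - 2151460*1/((1521743 + 1908590)*(1573916 - 1729282))) = (-3582377 + 2693223)*(47245*√55 - 2151460*1/((1521743 + 1908590)*(1573916 - 1729282))) = -889154*(47245*√55 - 2151460/(3430333*(-155366))) = -889154*(47245*√55 - 2151460/(-532957116878)) = -889154*(47245*√55 - 2151460*(-1/532957116878)) = -889154*(47245*√55 + 1075730/266478558439) = -889154*(1075730/266478558439 + 47245*√55) = -956489632420/266478558439 - 42008080730*√55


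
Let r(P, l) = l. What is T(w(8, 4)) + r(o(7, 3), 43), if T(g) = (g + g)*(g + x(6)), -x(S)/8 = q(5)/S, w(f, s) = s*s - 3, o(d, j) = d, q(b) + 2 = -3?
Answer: 1663/3 ≈ 554.33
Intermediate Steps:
q(b) = -5 (q(b) = -2 - 3 = -5)
w(f, s) = -3 + s**2 (w(f, s) = s**2 - 3 = -3 + s**2)
x(S) = 40/S (x(S) = -(-40)/S = 40/S)
T(g) = 2*g*(20/3 + g) (T(g) = (g + g)*(g + 40/6) = (2*g)*(g + 40*(1/6)) = (2*g)*(g + 20/3) = (2*g)*(20/3 + g) = 2*g*(20/3 + g))
T(w(8, 4)) + r(o(7, 3), 43) = 2*(-3 + 4**2)*(20 + 3*(-3 + 4**2))/3 + 43 = 2*(-3 + 16)*(20 + 3*(-3 + 16))/3 + 43 = (2/3)*13*(20 + 3*13) + 43 = (2/3)*13*(20 + 39) + 43 = (2/3)*13*59 + 43 = 1534/3 + 43 = 1663/3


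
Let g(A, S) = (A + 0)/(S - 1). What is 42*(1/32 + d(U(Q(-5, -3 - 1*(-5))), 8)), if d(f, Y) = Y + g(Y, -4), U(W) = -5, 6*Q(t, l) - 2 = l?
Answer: 21609/80 ≈ 270.11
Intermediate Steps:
Q(t, l) = ⅓ + l/6
g(A, S) = A/(-1 + S)
d(f, Y) = 4*Y/5 (d(f, Y) = Y + Y/(-1 - 4) = Y + Y/(-5) = Y + Y*(-⅕) = Y - Y/5 = 4*Y/5)
42*(1/32 + d(U(Q(-5, -3 - 1*(-5))), 8)) = 42*(1/32 + (⅘)*8) = 42*(1/32 + 32/5) = 42*(1029/160) = 21609/80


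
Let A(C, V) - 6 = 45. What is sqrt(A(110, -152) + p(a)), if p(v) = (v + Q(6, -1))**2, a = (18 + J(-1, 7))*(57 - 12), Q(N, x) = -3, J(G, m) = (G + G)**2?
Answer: 2*sqrt(243555) ≈ 987.03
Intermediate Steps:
J(G, m) = 4*G**2 (J(G, m) = (2*G)**2 = 4*G**2)
A(C, V) = 51 (A(C, V) = 6 + 45 = 51)
a = 990 (a = (18 + 4*(-1)**2)*(57 - 12) = (18 + 4*1)*45 = (18 + 4)*45 = 22*45 = 990)
p(v) = (-3 + v)**2 (p(v) = (v - 3)**2 = (-3 + v)**2)
sqrt(A(110, -152) + p(a)) = sqrt(51 + (-3 + 990)**2) = sqrt(51 + 987**2) = sqrt(51 + 974169) = sqrt(974220) = 2*sqrt(243555)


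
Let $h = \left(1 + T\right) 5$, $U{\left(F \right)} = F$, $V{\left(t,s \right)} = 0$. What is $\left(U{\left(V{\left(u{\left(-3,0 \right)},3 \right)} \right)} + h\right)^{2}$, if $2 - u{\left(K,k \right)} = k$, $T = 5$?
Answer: $900$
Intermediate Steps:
$u{\left(K,k \right)} = 2 - k$
$h = 30$ ($h = \left(1 + 5\right) 5 = 6 \cdot 5 = 30$)
$\left(U{\left(V{\left(u{\left(-3,0 \right)},3 \right)} \right)} + h\right)^{2} = \left(0 + 30\right)^{2} = 30^{2} = 900$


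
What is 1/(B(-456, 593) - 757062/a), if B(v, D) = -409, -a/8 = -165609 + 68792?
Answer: -387268/158771143 ≈ -0.0024392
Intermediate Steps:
a = 774536 (a = -8*(-165609 + 68792) = -8*(-96817) = 774536)
1/(B(-456, 593) - 757062/a) = 1/(-409 - 757062/774536) = 1/(-409 - 757062*1/774536) = 1/(-409 - 378531/387268) = 1/(-158771143/387268) = -387268/158771143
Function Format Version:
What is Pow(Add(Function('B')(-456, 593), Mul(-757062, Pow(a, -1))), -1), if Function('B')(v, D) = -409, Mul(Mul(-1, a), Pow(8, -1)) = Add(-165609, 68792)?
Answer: Rational(-387268, 158771143) ≈ -0.0024392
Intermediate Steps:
a = 774536 (a = Mul(-8, Add(-165609, 68792)) = Mul(-8, -96817) = 774536)
Pow(Add(Function('B')(-456, 593), Mul(-757062, Pow(a, -1))), -1) = Pow(Add(-409, Mul(-757062, Pow(774536, -1))), -1) = Pow(Add(-409, Mul(-757062, Rational(1, 774536))), -1) = Pow(Add(-409, Rational(-378531, 387268)), -1) = Pow(Rational(-158771143, 387268), -1) = Rational(-387268, 158771143)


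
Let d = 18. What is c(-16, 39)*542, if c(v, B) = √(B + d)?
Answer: 542*√57 ≈ 4092.0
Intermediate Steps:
c(v, B) = √(18 + B) (c(v, B) = √(B + 18) = √(18 + B))
c(-16, 39)*542 = √(18 + 39)*542 = √57*542 = 542*√57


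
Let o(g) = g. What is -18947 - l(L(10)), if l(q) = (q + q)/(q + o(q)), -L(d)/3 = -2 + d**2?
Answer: -18948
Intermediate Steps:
L(d) = 6 - 3*d**2 (L(d) = -3*(-2 + d**2) = 6 - 3*d**2)
l(q) = 1 (l(q) = (q + q)/(q + q) = (2*q)/((2*q)) = (2*q)*(1/(2*q)) = 1)
-18947 - l(L(10)) = -18947 - 1*1 = -18947 - 1 = -18948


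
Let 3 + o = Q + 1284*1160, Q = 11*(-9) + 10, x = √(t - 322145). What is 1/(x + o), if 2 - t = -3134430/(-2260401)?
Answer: 12331588676/18366029598732749 - 11*I*√8943488756853/128562207191129243 ≈ 6.7143e-7 - 2.5588e-10*I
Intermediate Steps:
t = 35548/57959 (t = 2 - (-3134430)/(-2260401) = 2 - (-3134430)*(-1)/2260401 = 2 - 1*80370/57959 = 2 - 80370/57959 = 35548/57959 ≈ 0.61333)
x = I*√8943488756853/5269 (x = √(35548/57959 - 322145) = √(-18671166507/57959) = I*√8943488756853/5269 ≈ 567.58*I)
Q = -89 (Q = -99 + 10 = -89)
o = 1489348 (o = -3 + (-89 + 1284*1160) = -3 + (-89 + 1489440) = -3 + 1489351 = 1489348)
1/(x + o) = 1/(I*√8943488756853/5269 + 1489348) = 1/(1489348 + I*√8943488756853/5269)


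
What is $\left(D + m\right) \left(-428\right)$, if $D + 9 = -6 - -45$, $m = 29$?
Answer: $-25252$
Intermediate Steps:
$D = 30$ ($D = -9 - -39 = -9 + \left(-6 + 45\right) = -9 + 39 = 30$)
$\left(D + m\right) \left(-428\right) = \left(30 + 29\right) \left(-428\right) = 59 \left(-428\right) = -25252$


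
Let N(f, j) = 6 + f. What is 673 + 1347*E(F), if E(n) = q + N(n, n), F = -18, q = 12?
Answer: 673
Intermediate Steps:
E(n) = 18 + n (E(n) = 12 + (6 + n) = 18 + n)
673 + 1347*E(F) = 673 + 1347*(18 - 18) = 673 + 1347*0 = 673 + 0 = 673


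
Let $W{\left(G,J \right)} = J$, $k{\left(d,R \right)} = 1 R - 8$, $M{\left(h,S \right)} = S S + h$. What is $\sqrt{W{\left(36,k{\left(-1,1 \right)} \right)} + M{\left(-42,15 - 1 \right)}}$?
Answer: $7 \sqrt{3} \approx 12.124$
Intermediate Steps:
$M{\left(h,S \right)} = h + S^{2}$ ($M{\left(h,S \right)} = S^{2} + h = h + S^{2}$)
$k{\left(d,R \right)} = -8 + R$ ($k{\left(d,R \right)} = R - 8 = -8 + R$)
$\sqrt{W{\left(36,k{\left(-1,1 \right)} \right)} + M{\left(-42,15 - 1 \right)}} = \sqrt{\left(-8 + 1\right) - \left(42 - \left(15 - 1\right)^{2}\right)} = \sqrt{-7 - \left(42 - 14^{2}\right)} = \sqrt{-7 + \left(-42 + 196\right)} = \sqrt{-7 + 154} = \sqrt{147} = 7 \sqrt{3}$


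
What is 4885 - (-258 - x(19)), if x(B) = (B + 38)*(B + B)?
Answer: 7309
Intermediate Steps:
x(B) = 2*B*(38 + B) (x(B) = (38 + B)*(2*B) = 2*B*(38 + B))
4885 - (-258 - x(19)) = 4885 - (-258 - 2*19*(38 + 19)) = 4885 - (-258 - 2*19*57) = 4885 - (-258 - 1*2166) = 4885 - (-258 - 2166) = 4885 - 1*(-2424) = 4885 + 2424 = 7309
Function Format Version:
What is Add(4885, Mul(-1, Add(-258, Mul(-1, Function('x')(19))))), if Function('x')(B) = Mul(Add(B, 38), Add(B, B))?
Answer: 7309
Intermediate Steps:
Function('x')(B) = Mul(2, B, Add(38, B)) (Function('x')(B) = Mul(Add(38, B), Mul(2, B)) = Mul(2, B, Add(38, B)))
Add(4885, Mul(-1, Add(-258, Mul(-1, Function('x')(19))))) = Add(4885, Mul(-1, Add(-258, Mul(-1, Mul(2, 19, Add(38, 19)))))) = Add(4885, Mul(-1, Add(-258, Mul(-1, Mul(2, 19, 57))))) = Add(4885, Mul(-1, Add(-258, Mul(-1, 2166)))) = Add(4885, Mul(-1, Add(-258, -2166))) = Add(4885, Mul(-1, -2424)) = Add(4885, 2424) = 7309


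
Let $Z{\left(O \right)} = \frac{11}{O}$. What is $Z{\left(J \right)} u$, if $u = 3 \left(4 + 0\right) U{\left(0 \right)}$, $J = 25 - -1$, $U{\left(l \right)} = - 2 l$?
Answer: $0$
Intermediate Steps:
$J = 26$ ($J = 25 + 1 = 26$)
$u = 0$ ($u = 3 \left(4 + 0\right) \left(\left(-2\right) 0\right) = 3 \cdot 4 \cdot 0 = 12 \cdot 0 = 0$)
$Z{\left(J \right)} u = \frac{11}{26} \cdot 0 = 0$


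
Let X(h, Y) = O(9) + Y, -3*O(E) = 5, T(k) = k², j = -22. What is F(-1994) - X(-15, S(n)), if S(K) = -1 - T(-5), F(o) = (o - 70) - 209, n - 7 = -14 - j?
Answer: -6736/3 ≈ -2245.3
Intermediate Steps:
n = 15 (n = 7 + (-14 - 1*(-22)) = 7 + (-14 + 22) = 7 + 8 = 15)
O(E) = -5/3 (O(E) = -⅓*5 = -5/3)
F(o) = -279 + o (F(o) = (-70 + o) - 209 = -279 + o)
S(K) = -26 (S(K) = -1 - 1*(-5)² = -1 - 1*25 = -1 - 25 = -26)
X(h, Y) = -5/3 + Y
F(-1994) - X(-15, S(n)) = (-279 - 1994) - (-5/3 - 26) = -2273 - 1*(-83/3) = -2273 + 83/3 = -6736/3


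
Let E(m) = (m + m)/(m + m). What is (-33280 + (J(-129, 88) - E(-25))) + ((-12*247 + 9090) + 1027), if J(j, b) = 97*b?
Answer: -17592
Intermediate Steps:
E(m) = 1 (E(m) = (2*m)/((2*m)) = (2*m)*(1/(2*m)) = 1)
(-33280 + (J(-129, 88) - E(-25))) + ((-12*247 + 9090) + 1027) = (-33280 + (97*88 - 1*1)) + ((-12*247 + 9090) + 1027) = (-33280 + (8536 - 1)) + ((-2964 + 9090) + 1027) = (-33280 + 8535) + (6126 + 1027) = -24745 + 7153 = -17592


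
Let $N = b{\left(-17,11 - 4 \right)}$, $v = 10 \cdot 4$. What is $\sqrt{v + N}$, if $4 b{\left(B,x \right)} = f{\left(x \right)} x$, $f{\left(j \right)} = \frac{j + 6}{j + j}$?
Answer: $\frac{3 \sqrt{74}}{4} \approx 6.4517$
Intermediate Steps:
$f{\left(j \right)} = \frac{6 + j}{2 j}$
$v = 40$
$b{\left(B,x \right)} = \frac{3}{4} + \frac{x}{8}$ ($b{\left(B,x \right)} = \frac{\frac{6 + x}{2 x} x}{4} = \frac{3 + \frac{x}{2}}{4} = \frac{3}{4} + \frac{x}{8}$)
$N = \frac{13}{8}$ ($N = \frac{3}{4} + \frac{11 - 4}{8} = \frac{3}{4} + \frac{1}{8} \cdot 7 = \frac{3}{4} + \frac{7}{8} = \frac{13}{8} \approx 1.625$)
$\sqrt{v + N} = \sqrt{40 + \frac{13}{8}} = \sqrt{\frac{333}{8}} = \frac{3 \sqrt{74}}{4}$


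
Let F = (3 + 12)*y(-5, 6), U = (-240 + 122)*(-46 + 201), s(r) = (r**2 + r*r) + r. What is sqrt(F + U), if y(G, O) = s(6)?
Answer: 4*I*sqrt(1070) ≈ 130.84*I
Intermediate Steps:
s(r) = r + 2*r**2 (s(r) = (r**2 + r**2) + r = 2*r**2 + r = r + 2*r**2)
y(G, O) = 78 (y(G, O) = 6*(1 + 2*6) = 6*(1 + 12) = 6*13 = 78)
U = -18290 (U = -118*155 = -18290)
F = 1170 (F = (3 + 12)*78 = 15*78 = 1170)
sqrt(F + U) = sqrt(1170 - 18290) = sqrt(-17120) = 4*I*sqrt(1070)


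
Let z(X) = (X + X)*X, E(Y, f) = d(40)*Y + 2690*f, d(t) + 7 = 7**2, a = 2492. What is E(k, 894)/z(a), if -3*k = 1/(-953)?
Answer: 1145915797/5918190992 ≈ 0.19363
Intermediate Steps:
d(t) = 42 (d(t) = -7 + 7**2 = -7 + 49 = 42)
k = 1/2859 (k = -1/3/(-953) = -1/3*(-1/953) = 1/2859 ≈ 0.00034977)
E(Y, f) = 42*Y + 2690*f
z(X) = 2*X**2 (z(X) = (2*X)*X = 2*X**2)
E(k, 894)/z(a) = (42*(1/2859) + 2690*894)/((2*2492**2)) = (14/953 + 2404860)/((2*6210064)) = (2291831594/953)/12420128 = (2291831594/953)*(1/12420128) = 1145915797/5918190992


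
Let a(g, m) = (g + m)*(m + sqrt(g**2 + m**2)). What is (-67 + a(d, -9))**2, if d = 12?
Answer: 2401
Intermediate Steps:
(-67 + a(d, -9))**2 = (-67 + ((-9)**2 + 12*(-9) + 12*sqrt(12**2 + (-9)**2) - 9*sqrt(12**2 + (-9)**2)))**2 = (-67 + (81 - 108 + 12*sqrt(144 + 81) - 9*sqrt(144 + 81)))**2 = (-67 + (81 - 108 + 12*sqrt(225) - 9*sqrt(225)))**2 = (-67 + (81 - 108 + 12*15 - 9*15))**2 = (-67 + (81 - 108 + 180 - 135))**2 = (-67 + 18)**2 = (-49)**2 = 2401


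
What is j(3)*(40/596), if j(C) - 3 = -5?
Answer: -20/149 ≈ -0.13423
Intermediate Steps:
j(C) = -2 (j(C) = 3 - 5 = -2)
j(3)*(40/596) = -80/596 = -2*10/149 = -20/149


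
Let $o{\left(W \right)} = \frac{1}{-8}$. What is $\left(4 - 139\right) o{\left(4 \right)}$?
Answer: $\frac{135}{8} \approx 16.875$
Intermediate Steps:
$o{\left(W \right)} = - \frac{1}{8}$
$\left(4 - 139\right) o{\left(4 \right)} = \left(4 - 139\right) \left(- \frac{1}{8}\right) = \left(-135\right) \left(- \frac{1}{8}\right) = \frac{135}{8}$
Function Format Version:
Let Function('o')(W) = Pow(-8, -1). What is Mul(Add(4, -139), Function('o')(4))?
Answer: Rational(135, 8) ≈ 16.875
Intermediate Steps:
Function('o')(W) = Rational(-1, 8)
Mul(Add(4, -139), Function('o')(4)) = Mul(Add(4, -139), Rational(-1, 8)) = Mul(-135, Rational(-1, 8)) = Rational(135, 8)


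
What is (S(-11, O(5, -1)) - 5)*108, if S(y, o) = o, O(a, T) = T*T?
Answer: -432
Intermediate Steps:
O(a, T) = T²
(S(-11, O(5, -1)) - 5)*108 = ((-1)² - 5)*108 = (1 - 5)*108 = -4*108 = -432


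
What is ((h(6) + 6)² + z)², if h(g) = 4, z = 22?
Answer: 14884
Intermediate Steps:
((h(6) + 6)² + z)² = ((4 + 6)² + 22)² = (10² + 22)² = (100 + 22)² = 122² = 14884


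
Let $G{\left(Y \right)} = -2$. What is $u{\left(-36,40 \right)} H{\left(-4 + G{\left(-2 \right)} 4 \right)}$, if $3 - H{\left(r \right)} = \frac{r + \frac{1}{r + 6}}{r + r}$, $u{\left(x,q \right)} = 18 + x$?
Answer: $- \frac{359}{8} \approx -44.875$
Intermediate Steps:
$H{\left(r \right)} = 3 - \frac{r + \frac{1}{6 + r}}{2 r}$ ($H{\left(r \right)} = 3 - \frac{r + \frac{1}{r + 6}}{r + r} = 3 - \frac{r + \frac{1}{6 + r}}{2 r}$)
$u{\left(-36,40 \right)} H{\left(-4 + G{\left(-2 \right)} 4 \right)} = \left(18 - 36\right) \frac{-1 + 5 \left(-4 - 8\right)^{2} + 30 \left(-4 - 8\right)}{2 \left(-4 - 8\right) \left(6 - 12\right)} = - 18 \frac{-1 + 5 \left(-4 - 8\right)^{2} + 30 \left(-4 - 8\right)}{2 \left(-4 - 8\right) \left(6 - 12\right)} = - 18 \frac{-1 + 5 \left(-12\right)^{2} + 30 \left(-12\right)}{2 \left(-12\right) \left(6 - 12\right)} = - 18 \cdot \frac{1}{2} \left(- \frac{1}{12}\right) \frac{1}{-6} \left(-1 + 5 \cdot 144 - 360\right) = - 18 \cdot \frac{1}{2} \left(- \frac{1}{12}\right) \left(- \frac{1}{6}\right) \left(-1 + 720 - 360\right) = - 18 \cdot \frac{1}{2} \left(- \frac{1}{12}\right) \left(- \frac{1}{6}\right) 359 = \left(-18\right) \frac{359}{144} = - \frac{359}{8}$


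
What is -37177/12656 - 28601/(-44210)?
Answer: -810127/353680 ≈ -2.2906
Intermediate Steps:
-37177/12656 - 28601/(-44210) = -37177*1/12656 - 28601*(-1/44210) = -47/16 + 28601/44210 = -810127/353680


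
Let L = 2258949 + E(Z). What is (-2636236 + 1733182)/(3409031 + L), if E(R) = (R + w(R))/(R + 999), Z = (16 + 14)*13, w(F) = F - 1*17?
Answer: -1254342006/7872824983 ≈ -0.15933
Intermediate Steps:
w(F) = -17 + F (w(F) = F - 17 = -17 + F)
Z = 390 (Z = 30*13 = 390)
E(R) = (-17 + 2*R)/(999 + R) (E(R) = (R + (-17 + R))/(R + 999) = (-17 + 2*R)/(999 + R))
L = 3137680924/1389 (L = 2258949 + (-17 + 2*390)/(999 + 390) = 2258949 + (-17 + 780)/1389 = 2258949 + (1/1389)*763 = 2258949 + 763/1389 = 3137680924/1389 ≈ 2.2589e+6)
(-2636236 + 1733182)/(3409031 + L) = (-2636236 + 1733182)/(3409031 + 3137680924/1389) = -903054/7872824983/1389 = -903054*1389/7872824983 = -1254342006/7872824983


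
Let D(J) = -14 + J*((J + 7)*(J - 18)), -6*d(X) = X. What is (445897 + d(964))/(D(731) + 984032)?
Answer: 1337209/1156895496 ≈ 0.0011559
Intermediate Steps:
d(X) = -X/6
D(J) = -14 + J*(-18 + J)*(7 + J) (D(J) = -14 + J*((7 + J)*(-18 + J)) = -14 + J*((-18 + J)*(7 + J)) = -14 + J*(-18 + J)*(7 + J))
(445897 + d(964))/(D(731) + 984032) = (445897 - 1/6*964)/((-14 + 731**3 - 126*731 - 11*731**2) + 984032) = (445897 - 482/3)/((-14 + 390617891 - 92106 - 11*534361) + 984032) = 1337209/(3*((-14 + 390617891 - 92106 - 5877971) + 984032)) = 1337209/(3*(384647800 + 984032)) = (1337209/3)/385631832 = (1337209/3)*(1/385631832) = 1337209/1156895496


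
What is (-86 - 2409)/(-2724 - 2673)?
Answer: 2495/5397 ≈ 0.46229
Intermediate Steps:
(-86 - 2409)/(-2724 - 2673) = -2495/(-5397) = -2495*(-1/5397) = 2495/5397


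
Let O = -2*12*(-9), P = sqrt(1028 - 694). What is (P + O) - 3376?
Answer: -3160 + sqrt(334) ≈ -3141.7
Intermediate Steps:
P = sqrt(334) ≈ 18.276
O = 216 (O = -24*(-9) = 216)
(P + O) - 3376 = (sqrt(334) + 216) - 3376 = (216 + sqrt(334)) - 3376 = -3160 + sqrt(334)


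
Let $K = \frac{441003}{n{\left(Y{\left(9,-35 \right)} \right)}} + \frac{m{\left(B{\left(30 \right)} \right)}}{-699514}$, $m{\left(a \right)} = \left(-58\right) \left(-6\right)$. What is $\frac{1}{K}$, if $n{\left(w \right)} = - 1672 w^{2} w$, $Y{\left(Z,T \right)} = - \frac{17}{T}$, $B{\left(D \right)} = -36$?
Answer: $- \frac{2873091467752}{6613208053198389} \approx -0.00043445$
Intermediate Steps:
$m{\left(a \right)} = 348$
$n{\left(w \right)} = - 1672 w^{3}$
$K = - \frac{6613208053198389}{2873091467752}$ ($K = \frac{441003}{\left(-1672\right) \left(- \frac{17}{-35}\right)^{3}} + \frac{348}{-699514} = \frac{441003}{\left(-1672\right) \left(\left(-17\right) \left(- \frac{1}{35}\right)\right)^{3}} + 348 \left(- \frac{1}{699514}\right) = \frac{441003}{\left(-1672\right) \left(\frac{17}{35}\right)^{3}} - \frac{174}{349757} = \frac{441003}{\left(-1672\right) \frac{4913}{42875}} - \frac{174}{349757} = \frac{441003}{- \frac{8214536}{42875}} - \frac{174}{349757} = 441003 \left(- \frac{42875}{8214536}\right) - \frac{174}{349757} = - \frac{18908003625}{8214536} - \frac{174}{349757} = - \frac{6613208053198389}{2873091467752} \approx -2301.8$)
$\frac{1}{K} = \frac{1}{- \frac{6613208053198389}{2873091467752}} = - \frac{2873091467752}{6613208053198389}$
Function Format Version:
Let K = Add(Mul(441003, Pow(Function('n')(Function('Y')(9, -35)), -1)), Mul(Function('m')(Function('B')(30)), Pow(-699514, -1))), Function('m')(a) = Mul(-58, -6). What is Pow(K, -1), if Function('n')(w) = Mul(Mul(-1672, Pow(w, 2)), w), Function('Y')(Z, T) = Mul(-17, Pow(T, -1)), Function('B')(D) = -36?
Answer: Rational(-2873091467752, 6613208053198389) ≈ -0.00043445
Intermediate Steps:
Function('m')(a) = 348
Function('n')(w) = Mul(-1672, Pow(w, 3))
K = Rational(-6613208053198389, 2873091467752) (K = Add(Mul(441003, Pow(Mul(-1672, Pow(Mul(-17, Pow(-35, -1)), 3)), -1)), Mul(348, Pow(-699514, -1))) = Add(Mul(441003, Pow(Mul(-1672, Pow(Mul(-17, Rational(-1, 35)), 3)), -1)), Mul(348, Rational(-1, 699514))) = Add(Mul(441003, Pow(Mul(-1672, Pow(Rational(17, 35), 3)), -1)), Rational(-174, 349757)) = Add(Mul(441003, Pow(Mul(-1672, Rational(4913, 42875)), -1)), Rational(-174, 349757)) = Add(Mul(441003, Pow(Rational(-8214536, 42875), -1)), Rational(-174, 349757)) = Add(Mul(441003, Rational(-42875, 8214536)), Rational(-174, 349757)) = Add(Rational(-18908003625, 8214536), Rational(-174, 349757)) = Rational(-6613208053198389, 2873091467752) ≈ -2301.8)
Pow(K, -1) = Pow(Rational(-6613208053198389, 2873091467752), -1) = Rational(-2873091467752, 6613208053198389)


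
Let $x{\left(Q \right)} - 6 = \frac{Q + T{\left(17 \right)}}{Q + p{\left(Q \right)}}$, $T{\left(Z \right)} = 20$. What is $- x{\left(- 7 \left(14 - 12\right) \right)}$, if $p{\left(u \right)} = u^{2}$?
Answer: $- \frac{549}{91} \approx -6.033$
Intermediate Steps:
$x{\left(Q \right)} = 6 + \frac{20 + Q}{Q + Q^{2}}$ ($x{\left(Q \right)} = 6 + \frac{Q + 20}{Q + Q^{2}} = 6 + \frac{20 + Q}{Q + Q^{2}}$)
$- x{\left(- 7 \left(14 - 12\right) \right)} = - \frac{20 + 6 \left(- 7 \left(14 - 12\right)\right)^{2} + 7 \left(- 7 \left(14 - 12\right)\right)}{- 7 \left(14 - 12\right) \left(1 - 7 \left(14 - 12\right)\right)} = - \frac{20 + 6 \left(\left(-7\right) 2\right)^{2} + 7 \left(\left(-7\right) 2\right)}{\left(-7\right) 2 \left(1 - 14\right)} = - \frac{20 + 6 \left(-14\right)^{2} + 7 \left(-14\right)}{\left(-14\right) \left(1 - 14\right)} = - \frac{\left(-1\right) \left(20 + 6 \cdot 196 - 98\right)}{14 \left(-13\right)} = - \frac{\left(-1\right) \left(-1\right) \left(20 + 1176 - 98\right)}{14 \cdot 13} = - \frac{\left(-1\right) \left(-1\right) 1098}{14 \cdot 13} = \left(-1\right) \frac{549}{91} = - \frac{549}{91}$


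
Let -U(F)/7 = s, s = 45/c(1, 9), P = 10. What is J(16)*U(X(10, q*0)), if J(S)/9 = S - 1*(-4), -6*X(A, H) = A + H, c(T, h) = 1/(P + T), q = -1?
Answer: -623700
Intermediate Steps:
c(T, h) = 1/(10 + T)
X(A, H) = -A/6 - H/6 (X(A, H) = -(A + H)/6 = -A/6 - H/6)
s = 495 (s = 45/(1/(10 + 1)) = 45/(1/11) = 45*11 = 495)
U(F) = -3465 (U(F) = -7*495 = -3465)
J(S) = 36 + 9*S (J(S) = 9*(S - 1*(-4)) = 9*(S + 4) = 9*(4 + S) = 36 + 9*S)
J(16)*U(X(10, q*0)) = (36 + 9*16)*(-3465) = (36 + 144)*(-3465) = 180*(-3465) = -623700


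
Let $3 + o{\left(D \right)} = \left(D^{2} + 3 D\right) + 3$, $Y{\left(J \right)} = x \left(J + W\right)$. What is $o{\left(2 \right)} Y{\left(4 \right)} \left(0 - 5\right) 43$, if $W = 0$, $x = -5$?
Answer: $43000$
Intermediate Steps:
$Y{\left(J \right)} = - 5 J$ ($Y{\left(J \right)} = - 5 \left(J + 0\right) = - 5 J$)
$o{\left(D \right)} = D^{2} + 3 D$ ($o{\left(D \right)} = -3 + \left(\left(D^{2} + 3 D\right) + 3\right) = -3 + \left(3 + D^{2} + 3 D\right) = D^{2} + 3 D$)
$o{\left(2 \right)} Y{\left(4 \right)} \left(0 - 5\right) 43 = 2 \left(3 + 2\right) \left(-5\right) 4 \left(0 - 5\right) 43 = 2 \cdot 5 \left(\left(-20\right) \left(-5\right)\right) 43 = 10 \cdot 100 \cdot 43 = 1000 \cdot 43 = 43000$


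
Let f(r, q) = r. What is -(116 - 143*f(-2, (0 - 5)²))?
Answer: -402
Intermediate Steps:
-(116 - 143*f(-2, (0 - 5)²)) = -(116 - 143*(-2)) = -(116 + 286) = -1*402 = -402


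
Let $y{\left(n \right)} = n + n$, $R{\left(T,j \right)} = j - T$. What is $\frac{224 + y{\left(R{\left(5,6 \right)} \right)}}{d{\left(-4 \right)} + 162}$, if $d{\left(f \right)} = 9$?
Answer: $\frac{226}{171} \approx 1.3216$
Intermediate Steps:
$y{\left(n \right)} = 2 n$
$\frac{224 + y{\left(R{\left(5,6 \right)} \right)}}{d{\left(-4 \right)} + 162} = \frac{224 + 2 \left(6 - 5\right)}{9 + 162} = \frac{224 + 2 \left(6 - 5\right)}{171} = \left(224 + 2 \cdot 1\right) \frac{1}{171} = \left(224 + 2\right) \frac{1}{171} = 226 \cdot \frac{1}{171} = \frac{226}{171}$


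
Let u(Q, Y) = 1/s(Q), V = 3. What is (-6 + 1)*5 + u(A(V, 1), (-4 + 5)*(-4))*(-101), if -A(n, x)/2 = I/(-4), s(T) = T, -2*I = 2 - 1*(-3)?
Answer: 279/5 ≈ 55.800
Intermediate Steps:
I = -5/2 (I = -(2 - 1*(-3))/2 = -(2 + 3)/2 = -½*5 = -5/2 ≈ -2.5000)
A(n, x) = -5/4 (A(n, x) = -(-5)/(-4) = -(-5)*(-1)/4 = -2*5/8 = -5/4)
u(Q, Y) = 1/Q
(-6 + 1)*5 + u(A(V, 1), (-4 + 5)*(-4))*(-101) = (-6 + 1)*5 - 101/(-5/4) = -5*5 - ⅘*(-101) = -25 + 404/5 = 279/5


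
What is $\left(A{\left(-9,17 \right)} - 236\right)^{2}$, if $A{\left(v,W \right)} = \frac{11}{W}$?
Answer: $\frac{16008001}{289} \approx 55391.0$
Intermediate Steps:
$\left(A{\left(-9,17 \right)} - 236\right)^{2} = \left(\frac{11}{17} - 236\right)^{2} = \left(- \frac{4001}{17}\right)^{2} = \frac{16008001}{289}$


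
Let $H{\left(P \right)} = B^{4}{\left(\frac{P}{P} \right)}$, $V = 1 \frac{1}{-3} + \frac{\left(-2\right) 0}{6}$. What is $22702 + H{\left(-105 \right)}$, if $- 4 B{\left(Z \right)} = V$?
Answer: $\frac{470748673}{20736} \approx 22702.0$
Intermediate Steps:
$V = - \frac{1}{3}$ ($V = 1 \left(- \frac{1}{3}\right) + 0 \cdot \frac{1}{6} = - \frac{1}{3} + 0 = - \frac{1}{3} \approx -0.33333$)
$B{\left(Z \right)} = \frac{1}{12}$ ($B{\left(Z \right)} = \left(- \frac{1}{4}\right) \left(- \frac{1}{3}\right) = \frac{1}{12}$)
$H{\left(P \right)} = \frac{1}{20736}$ ($H{\left(P \right)} = \left(\frac{1}{12}\right)^{4} = \frac{1}{20736}$)
$22702 + H{\left(-105 \right)} = 22702 + \frac{1}{20736} = \frac{470748673}{20736}$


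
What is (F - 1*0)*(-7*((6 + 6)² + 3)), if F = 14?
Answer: -14406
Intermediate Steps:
(F - 1*0)*(-7*((6 + 6)² + 3)) = (14 - 1*0)*(-7*((6 + 6)² + 3)) = (14 + 0)*(-7*(12² + 3)) = 14*(-7*(144 + 3)) = 14*(-7*147) = 14*(-1029) = -14406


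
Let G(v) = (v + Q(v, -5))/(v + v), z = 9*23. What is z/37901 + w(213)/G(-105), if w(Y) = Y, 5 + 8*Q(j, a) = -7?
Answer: 15918627/37901 ≈ 420.01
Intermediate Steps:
Q(j, a) = -3/2 (Q(j, a) = -5/8 + (⅛)*(-7) = -5/8 - 7/8 = -3/2)
z = 207
G(v) = (-3/2 + v)/(2*v) (G(v) = (v - 3/2)/(v + v) = (-3/2 + v)/((2*v)) = (-3/2 + v)*(1/(2*v)) = (-3/2 + v)/(2*v))
z/37901 + w(213)/G(-105) = 207/37901 + 213/(((¼)*(-3 + 2*(-105))/(-105))) = 207*(1/37901) + 213/(((¼)*(-1/105)*(-3 - 210))) = 207/37901 + 213/(((¼)*(-1/105)*(-213))) = 207/37901 + 213/(71/140) = 207/37901 + 213*(140/71) = 207/37901 + 420 = 15918627/37901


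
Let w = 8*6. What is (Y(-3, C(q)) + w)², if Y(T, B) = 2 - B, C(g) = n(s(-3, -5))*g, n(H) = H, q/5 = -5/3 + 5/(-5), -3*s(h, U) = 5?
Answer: 62500/81 ≈ 771.60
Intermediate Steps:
s(h, U) = -5/3 (s(h, U) = -⅓*5 = -5/3)
q = -40/3 (q = 5*(-5/3 + 5/(-5)) = 5*(-5*⅓ + 5*(-⅕)) = 5*(-5/3 - 1) = 5*(-8/3) = -40/3 ≈ -13.333)
C(g) = -5*g/3
w = 48
(Y(-3, C(q)) + w)² = ((2 - (-5)*(-40)/(3*3)) + 48)² = ((2 - 1*200/9) + 48)² = ((2 - 200/9) + 48)² = (-182/9 + 48)² = (250/9)² = 62500/81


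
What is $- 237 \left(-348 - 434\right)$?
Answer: $185334$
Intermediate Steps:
$- 237 \left(-348 - 434\right) = \left(-237\right) \left(-782\right) = 185334$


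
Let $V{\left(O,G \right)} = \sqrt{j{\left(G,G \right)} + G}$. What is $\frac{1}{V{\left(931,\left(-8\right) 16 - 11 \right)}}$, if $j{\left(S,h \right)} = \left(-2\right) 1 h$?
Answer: $\frac{\sqrt{139}}{139} \approx 0.084819$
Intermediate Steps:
$j{\left(S,h \right)} = - 2 h$
$V{\left(O,G \right)} = \sqrt{- G}$ ($V{\left(O,G \right)} = \sqrt{- 2 G + G} = \sqrt{- G}$)
$\frac{1}{V{\left(931,\left(-8\right) 16 - 11 \right)}} = \frac{1}{\sqrt{- (\left(-8\right) 16 - 11)}} = \frac{1}{\sqrt{- (-128 - 11)}} = \frac{1}{\sqrt{\left(-1\right) \left(-139\right)}} = \frac{1}{\sqrt{139}} = \frac{\sqrt{139}}{139}$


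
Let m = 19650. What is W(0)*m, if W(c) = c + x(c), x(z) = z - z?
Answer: 0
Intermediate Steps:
x(z) = 0
W(c) = c (W(c) = c + 0 = c)
W(0)*m = 0*19650 = 0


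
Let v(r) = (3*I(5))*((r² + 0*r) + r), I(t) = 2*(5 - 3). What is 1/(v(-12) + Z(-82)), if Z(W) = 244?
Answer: 1/1828 ≈ 0.00054705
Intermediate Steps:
I(t) = 4 (I(t) = 2*2 = 4)
v(r) = 12*r + 12*r² (v(r) = (3*4)*((r² + 0*r) + r) = 12*((r² + 0) + r) = 12*(r² + r) = 12*(r + r²) = 12*r + 12*r²)
1/(v(-12) + Z(-82)) = 1/(12*(-12)*(1 - 12) + 244) = 1/(12*(-12)*(-11) + 244) = 1/(1584 + 244) = 1/1828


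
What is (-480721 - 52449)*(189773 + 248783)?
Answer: -233824902520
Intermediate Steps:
(-480721 - 52449)*(189773 + 248783) = -533170*438556 = -233824902520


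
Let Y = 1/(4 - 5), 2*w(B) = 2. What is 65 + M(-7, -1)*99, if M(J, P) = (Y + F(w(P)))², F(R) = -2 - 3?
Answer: 3629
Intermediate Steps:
w(B) = 1 (w(B) = (½)*2 = 1)
F(R) = -5
Y = -1 (Y = 1/(-1) = -1)
M(J, P) = 36 (M(J, P) = (-1 - 5)² = (-6)² = 36)
65 + M(-7, -1)*99 = 65 + 36*99 = 65 + 3564 = 3629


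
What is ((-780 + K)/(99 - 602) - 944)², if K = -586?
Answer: 224170053156/253009 ≈ 8.8602e+5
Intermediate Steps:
((-780 + K)/(99 - 602) - 944)² = ((-780 - 586)/(99 - 602) - 944)² = (-1366/(-503) - 944)² = (-1366*(-1/503) - 944)² = (1366/503 - 944)² = (-473466/503)² = 224170053156/253009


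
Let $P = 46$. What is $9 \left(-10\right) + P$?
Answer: $-44$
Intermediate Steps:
$9 \left(-10\right) + P = 9 \left(-10\right) + 46 = -90 + 46 = -44$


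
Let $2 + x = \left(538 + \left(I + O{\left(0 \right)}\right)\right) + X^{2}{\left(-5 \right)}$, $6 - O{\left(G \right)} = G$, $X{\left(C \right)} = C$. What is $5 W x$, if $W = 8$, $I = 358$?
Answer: $37000$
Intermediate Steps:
$O{\left(G \right)} = 6 - G$
$x = 925$ ($x = -2 + \left(\left(538 + \left(358 + \left(6 - 0\right)\right)\right) + \left(-5\right)^{2}\right) = -2 + \left(\left(538 + \left(358 + \left(6 + 0\right)\right)\right) + 25\right) = -2 + \left(\left(538 + \left(358 + 6\right)\right) + 25\right) = -2 + \left(\left(538 + 364\right) + 25\right) = -2 + \left(902 + 25\right) = -2 + 927 = 925$)
$5 W x = 5 \cdot 8 \cdot 925 = 40 \cdot 925 = 37000$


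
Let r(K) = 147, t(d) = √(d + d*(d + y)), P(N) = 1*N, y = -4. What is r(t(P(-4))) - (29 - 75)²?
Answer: -1969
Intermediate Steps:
P(N) = N
t(d) = √(d + d*(-4 + d)) (t(d) = √(d + d*(d - 4)) = √(d + d*(-4 + d)))
r(t(P(-4))) - (29 - 75)² = 147 - (29 - 75)² = 147 - 1*(-46)² = 147 - 1*2116 = 147 - 2116 = -1969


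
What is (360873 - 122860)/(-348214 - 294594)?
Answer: -12527/33832 ≈ -0.37027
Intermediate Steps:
(360873 - 122860)/(-348214 - 294594) = 238013/(-642808) = 238013*(-1/642808) = -12527/33832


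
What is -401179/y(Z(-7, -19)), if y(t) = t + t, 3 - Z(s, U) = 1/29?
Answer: -11634191/172 ≈ -67641.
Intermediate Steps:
Z(s, U) = 86/29 (Z(s, U) = 3 - 1/29 = 86/29)
y(t) = 2*t
-401179/y(Z(-7, -19)) = -401179/(2*(86/29)) = -401179/172/29 = -401179*29/172 = -11634191/172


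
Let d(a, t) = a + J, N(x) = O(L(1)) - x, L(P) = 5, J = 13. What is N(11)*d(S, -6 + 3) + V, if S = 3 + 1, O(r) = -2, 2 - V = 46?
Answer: -265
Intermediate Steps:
V = -44 (V = 2 - 1*46 = 2 - 46 = -44)
S = 4
N(x) = -2 - x
d(a, t) = 13 + a (d(a, t) = a + 13 = 13 + a)
N(11)*d(S, -6 + 3) + V = (-2 - 1*11)*(13 + 4) - 44 = (-2 - 11)*17 - 44 = -13*17 - 44 = -221 - 44 = -265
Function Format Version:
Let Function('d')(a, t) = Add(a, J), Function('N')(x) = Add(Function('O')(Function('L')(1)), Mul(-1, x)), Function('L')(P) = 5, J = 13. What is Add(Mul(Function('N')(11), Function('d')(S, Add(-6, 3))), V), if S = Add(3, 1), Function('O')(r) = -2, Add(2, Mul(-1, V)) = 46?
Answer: -265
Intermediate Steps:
V = -44 (V = Add(2, Mul(-1, 46)) = Add(2, -46) = -44)
S = 4
Function('N')(x) = Add(-2, Mul(-1, x))
Function('d')(a, t) = Add(13, a) (Function('d')(a, t) = Add(a, 13) = Add(13, a))
Add(Mul(Function('N')(11), Function('d')(S, Add(-6, 3))), V) = Add(Mul(Add(-2, Mul(-1, 11)), Add(13, 4)), -44) = Add(Mul(Add(-2, -11), 17), -44) = Add(Mul(-13, 17), -44) = Add(-221, -44) = -265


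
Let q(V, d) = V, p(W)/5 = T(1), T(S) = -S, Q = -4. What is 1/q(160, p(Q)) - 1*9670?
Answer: -1547199/160 ≈ -9670.0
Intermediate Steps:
p(W) = -5 (p(W) = 5*(-1*1) = 5*(-1) = -5)
1/q(160, p(Q)) - 1*9670 = 1/160 - 1*9670 = 1/160 - 9670 = -1547199/160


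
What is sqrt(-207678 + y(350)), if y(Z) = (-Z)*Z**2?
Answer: I*sqrt(43082678) ≈ 6563.7*I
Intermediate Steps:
y(Z) = -Z**3
sqrt(-207678 + y(350)) = sqrt(-207678 - 1*350**3) = sqrt(-207678 - 1*42875000) = sqrt(-207678 - 42875000) = sqrt(-43082678) = I*sqrt(43082678)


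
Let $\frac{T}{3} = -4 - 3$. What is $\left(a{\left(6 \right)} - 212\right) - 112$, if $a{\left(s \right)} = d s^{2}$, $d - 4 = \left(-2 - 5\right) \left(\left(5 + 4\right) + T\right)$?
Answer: $2844$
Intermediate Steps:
$T = -21$ ($T = 3 \left(-4 - 3\right) = 3 \left(-7\right) = -21$)
$d = 88$ ($d = 4 + \left(-2 - 5\right) \left(\left(5 + 4\right) - 21\right) = 4 - 7 \left(9 - 21\right) = 4 - -84 = 4 + 84 = 88$)
$a{\left(s \right)} = 88 s^{2}$
$\left(a{\left(6 \right)} - 212\right) - 112 = \left(88 \cdot 6^{2} - 212\right) - 112 = \left(88 \cdot 36 - 212\right) - 112 = \left(3168 - 212\right) - 112 = 2956 - 112 = 2844$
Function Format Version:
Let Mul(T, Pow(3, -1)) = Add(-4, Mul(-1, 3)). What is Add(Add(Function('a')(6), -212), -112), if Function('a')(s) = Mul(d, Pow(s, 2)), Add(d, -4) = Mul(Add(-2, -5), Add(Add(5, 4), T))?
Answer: 2844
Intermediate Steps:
T = -21 (T = Mul(3, Add(-4, Mul(-1, 3))) = Mul(3, Add(-4, -3)) = Mul(3, -7) = -21)
d = 88 (d = Add(4, Mul(Add(-2, -5), Add(Add(5, 4), -21))) = Add(4, Mul(-7, Add(9, -21))) = Add(4, Mul(-7, -12)) = Add(4, 84) = 88)
Function('a')(s) = Mul(88, Pow(s, 2))
Add(Add(Function('a')(6), -212), -112) = Add(Add(Mul(88, Pow(6, 2)), -212), -112) = Add(Add(Mul(88, 36), -212), -112) = Add(Add(3168, -212), -112) = Add(2956, -112) = 2844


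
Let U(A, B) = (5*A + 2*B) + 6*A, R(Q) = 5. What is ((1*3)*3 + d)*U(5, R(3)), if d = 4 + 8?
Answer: 1365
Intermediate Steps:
U(A, B) = 2*B + 11*A (U(A, B) = (2*B + 5*A) + 6*A = 2*B + 11*A)
d = 12
((1*3)*3 + d)*U(5, R(3)) = ((1*3)*3 + 12)*(2*5 + 11*5) = (3*3 + 12)*(10 + 55) = (9 + 12)*65 = 21*65 = 1365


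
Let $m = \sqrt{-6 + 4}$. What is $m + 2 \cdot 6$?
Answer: $12 + i \sqrt{2} \approx 12.0 + 1.4142 i$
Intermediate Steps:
$m = i \sqrt{2}$ ($m = \sqrt{-2} = i \sqrt{2} \approx 1.4142 i$)
$m + 2 \cdot 6 = i \sqrt{2} + 2 \cdot 6 = i \sqrt{2} + 12 = 12 + i \sqrt{2}$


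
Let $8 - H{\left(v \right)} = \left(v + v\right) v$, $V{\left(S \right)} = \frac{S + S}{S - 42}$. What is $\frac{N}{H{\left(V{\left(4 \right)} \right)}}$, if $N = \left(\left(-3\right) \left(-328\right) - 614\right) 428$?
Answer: $\frac{7145995}{357} \approx 20017.0$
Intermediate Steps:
$N = 158360$ ($N = \left(984 - 614\right) 428 = 370 \cdot 428 = 158360$)
$V{\left(S \right)} = \frac{2 S}{-42 + S}$
$H{\left(v \right)} = 8 - 2 v^{2}$ ($H{\left(v \right)} = 8 - \left(v + v\right) v = 8 - 2 v v = 8 - 2 v^{2}$)
$\frac{N}{H{\left(V{\left(4 \right)} \right)}} = \frac{158360}{8 - 2 \left(2 \cdot 4 \frac{1}{-42 + 4}\right)^{2}} = \frac{158360}{8 - 2 \left(2 \cdot 4 \frac{1}{-38}\right)^{2}} = \frac{158360}{8 - 2 \left(2 \cdot 4 \left(- \frac{1}{38}\right)\right)^{2}} = \frac{158360}{8 - 2 \left(- \frac{4}{19}\right)^{2}} = \frac{158360}{8 - \frac{32}{361}} = \frac{158360}{\frac{2856}{361}} = 158360 \cdot \frac{361}{2856} = \frac{7145995}{357}$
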